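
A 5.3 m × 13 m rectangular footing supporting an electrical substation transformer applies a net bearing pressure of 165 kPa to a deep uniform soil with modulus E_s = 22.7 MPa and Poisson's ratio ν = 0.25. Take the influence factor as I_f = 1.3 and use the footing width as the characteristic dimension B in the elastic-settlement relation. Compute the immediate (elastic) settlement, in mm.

S_e ≈ 47 mm

Immediate (elastic) settlement: S_e = q·B·(1−ν²)/E_s · I_f.
E_s = 22.7 MPa = 22700 kPa.
S_e = 165 × 5.3 × (1 − 0.25²) / 22700 × 1.3
    = 165 × 5.3 × 0.9375 / 22700 × 1.3
    = 0.04695 m = 46.95 mm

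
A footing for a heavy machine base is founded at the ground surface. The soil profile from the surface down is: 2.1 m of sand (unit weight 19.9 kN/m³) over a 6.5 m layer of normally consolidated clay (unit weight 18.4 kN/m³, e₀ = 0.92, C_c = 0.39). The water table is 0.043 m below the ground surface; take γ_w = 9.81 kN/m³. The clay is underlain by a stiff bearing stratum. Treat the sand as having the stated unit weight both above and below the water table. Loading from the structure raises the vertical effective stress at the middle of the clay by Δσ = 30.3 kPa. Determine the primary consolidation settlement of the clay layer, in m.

S_c ≈ 0.274 m

Mid-depth of clay below the ground surface: z = 2.1 + 6.5/2 = 5.35 m.
Total vertical stress at mid-clay: σ_v = 19.9×2.1 + 18.4×3.25 = 101.59 kPa.
Pore pressure: u = 9.81×(5.35 − 0.043) = 52.062 kPa.
Initial effective stress: σ'_0 = σ_v − u = 101.59 − 52.062 = 49.528 kPa.
Final effective stress: σ'_f = σ'_0 + Δσ = 49.528 + 30.3 = 79.828 kPa.
Normally consolidated clay, so the full stress increment lies on the virgin compression line:
S_c = C_c·H/(1+e₀)·log₁₀(σ'_f/σ'_0) = 0.39×6.5/(1+0.92)×log₁₀(79.828/49.528)
    = 1.3203 × 0.2073 = 0.2737 m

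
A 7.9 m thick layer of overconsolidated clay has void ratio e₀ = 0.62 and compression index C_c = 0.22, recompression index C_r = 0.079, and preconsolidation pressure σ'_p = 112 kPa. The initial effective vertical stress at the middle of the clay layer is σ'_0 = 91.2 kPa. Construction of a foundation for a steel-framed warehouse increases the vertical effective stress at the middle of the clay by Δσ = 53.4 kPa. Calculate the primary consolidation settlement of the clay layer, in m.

Final effective stress: σ'_f = 91.2 + 53.4 = 144.6 kPa.
σ'_f = 144.6 > σ'_p = 112 kPa, so the stress path crosses the preconsolidation pressure — recompression up to σ'_p, then virgin compression beyond:
S_c = H/(1+e₀)·[C_r·log₁₀(σ'_p/σ'_0) + C_c·log₁₀(σ'_f/σ'_p)]
    = 7.9/1.62 × [0.079×log₁₀(112/91.2) + 0.22×log₁₀(144.6/112)]
    = 4.8765 × [0.0070486 + 0.024409] = 0.1534 m

S_c ≈ 0.153 m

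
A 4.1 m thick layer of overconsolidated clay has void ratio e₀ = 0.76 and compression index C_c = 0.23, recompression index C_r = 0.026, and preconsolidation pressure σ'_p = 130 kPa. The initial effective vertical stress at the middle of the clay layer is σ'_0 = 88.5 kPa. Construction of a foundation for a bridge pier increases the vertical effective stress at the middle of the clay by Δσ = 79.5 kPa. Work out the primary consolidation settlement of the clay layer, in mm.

Final effective stress: σ'_f = 88.5 + 79.5 = 168 kPa.
σ'_f = 168 > σ'_p = 130 kPa, so the stress path crosses the preconsolidation pressure — recompression up to σ'_p, then virgin compression beyond:
S_c = H/(1+e₀)·[C_r·log₁₀(σ'_p/σ'_0) + C_c·log₁₀(σ'_f/σ'_p)]
    = 4.1/1.76 × [0.026×log₁₀(130/88.5) + 0.23×log₁₀(168/130)]
    = 2.3295 × [0.004342 + 0.025614] = 0.06978 m

S_c ≈ 69.8 mm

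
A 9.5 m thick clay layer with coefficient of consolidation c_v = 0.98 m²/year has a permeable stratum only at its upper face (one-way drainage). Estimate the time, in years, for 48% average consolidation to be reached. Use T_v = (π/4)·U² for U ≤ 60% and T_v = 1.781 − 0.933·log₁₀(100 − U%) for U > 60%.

Drainage path length: H_d = H = 9.5 m (single drainage).
U ≤ 60%: T_v = (π/4)·U² = (π/4)×0.48² = 0.18096.
t = T_v·H_d²/c_v = 0.18096×9.5²/0.98 = 16.66 years.

t ≈ 16.7 years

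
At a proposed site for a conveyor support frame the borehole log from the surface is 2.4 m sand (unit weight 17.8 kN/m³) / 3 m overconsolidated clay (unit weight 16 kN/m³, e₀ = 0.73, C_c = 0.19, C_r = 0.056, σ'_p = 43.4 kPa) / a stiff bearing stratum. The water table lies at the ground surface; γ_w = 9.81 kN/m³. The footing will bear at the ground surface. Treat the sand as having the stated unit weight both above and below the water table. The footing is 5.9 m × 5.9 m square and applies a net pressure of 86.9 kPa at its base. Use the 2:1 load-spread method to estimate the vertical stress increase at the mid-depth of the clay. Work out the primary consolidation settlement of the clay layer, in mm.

S_c ≈ 64 mm

Mid-depth of clay below the ground surface: z = 2.4 + 3/2 = 3.9 m.
Total vertical stress at mid-clay: σ_v = 17.8×2.4 + 16×1.5 = 66.72 kPa.
Pore pressure: u = 9.81×(3.9 − 0) = 38.259 kPa.
Initial effective stress: σ'_0 = σ_v − u = 66.72 − 38.259 = 28.461 kPa.
Stress increase at mid-clay by the 2:1 spreading method:
Δσ = qBL/((B+z)(L+z)) = 86.9×5.9×5.9/((5.9+3.9)(5.9+3.9)) = 31.497 kPa
Final effective stress: σ'_f = 28.461 + 31.497 = 59.958 kPa.
σ'_f = 59.958 > σ'_p = 43.4 kPa, so the stress path crosses the preconsolidation pressure — recompression up to σ'_p, then virgin compression beyond:
S_c = H/(1+e₀)·[C_r·log₁₀(σ'_p/σ'_0) + C_c·log₁₀(σ'_f/σ'_p)]
    = 3/1.73 × [0.056×log₁₀(43.4/28.461) + 0.19×log₁₀(59.958/43.4)]
    = 1.7341 × [0.010261 + 0.026668] = 0.06404 m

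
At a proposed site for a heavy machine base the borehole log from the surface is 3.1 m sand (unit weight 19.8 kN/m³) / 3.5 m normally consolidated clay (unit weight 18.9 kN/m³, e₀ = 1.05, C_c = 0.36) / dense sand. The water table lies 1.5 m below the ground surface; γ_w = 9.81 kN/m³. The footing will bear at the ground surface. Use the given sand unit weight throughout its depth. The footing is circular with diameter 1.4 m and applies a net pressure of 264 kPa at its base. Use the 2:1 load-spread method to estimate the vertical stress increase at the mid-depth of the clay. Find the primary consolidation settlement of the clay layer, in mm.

Mid-depth of clay below the ground surface: z = 3.1 + 3.5/2 = 4.85 m.
Total vertical stress at mid-clay: σ_v = 19.8×3.1 + 18.9×1.75 = 94.455 kPa.
Pore pressure: u = 9.81×(4.85 − 1.5) = 32.864 kPa.
Initial effective stress: σ'_0 = σ_v − u = 94.455 − 32.864 = 61.591 kPa.
Stress increase at mid-clay by the 2:1 spreading method:
Δσ ≈ qD²/(D+z)² = 264×1.4²/(1.4+4.85)² = 13.246 kPa
Final effective stress: σ'_f = σ'_0 + Δσ = 61.591 + 13.246 = 74.837 kPa.
Normally consolidated clay, so the full stress increment lies on the virgin compression line:
S_c = C_c·H/(1+e₀)·log₁₀(σ'_f/σ'_0) = 0.36×3.5/(1+1.05)×log₁₀(74.837/61.591)
    = 0.61463 × 0.084599 = 0.052 m

S_c ≈ 52 mm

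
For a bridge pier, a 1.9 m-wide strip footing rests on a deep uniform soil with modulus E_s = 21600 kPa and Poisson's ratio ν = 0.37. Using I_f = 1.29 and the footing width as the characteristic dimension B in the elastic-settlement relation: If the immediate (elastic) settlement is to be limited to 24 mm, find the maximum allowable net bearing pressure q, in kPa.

q ≈ 245 kPa

S_e = q·B·(1−ν²)/E_s · I_f  ⇒  q = S_e·E_s / (B·(1−ν²)·I_f).
q = 0.024 × 21600 / (1.9 × 0.8631 × 1.29) = 245.1 kPa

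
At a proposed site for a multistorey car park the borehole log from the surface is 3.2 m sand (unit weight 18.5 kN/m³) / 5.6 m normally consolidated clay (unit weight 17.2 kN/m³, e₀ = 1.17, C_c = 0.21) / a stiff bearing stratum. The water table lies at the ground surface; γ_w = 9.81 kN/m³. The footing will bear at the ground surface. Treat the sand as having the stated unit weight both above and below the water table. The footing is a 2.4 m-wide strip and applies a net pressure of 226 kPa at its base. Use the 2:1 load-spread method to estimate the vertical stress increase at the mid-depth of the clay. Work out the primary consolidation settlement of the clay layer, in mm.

S_c ≈ 199 mm

Mid-depth of clay below the ground surface: z = 3.2 + 5.6/2 = 6 m.
Total vertical stress at mid-clay: σ_v = 18.5×3.2 + 17.2×2.8 = 107.36 kPa.
Pore pressure: u = 9.81×(6 − 0) = 58.86 kPa.
Initial effective stress: σ'_0 = σ_v − u = 107.36 − 58.86 = 48.5 kPa.
Stress increase at mid-clay by the 2:1 spreading method:
Δσ = qB/(B+z) = 226×2.4/(2.4+6) = 64.571 kPa
Final effective stress: σ'_f = σ'_0 + Δσ = 48.5 + 64.571 = 113.07 kPa.
Normally consolidated clay, so the full stress increment lies on the virgin compression line:
S_c = C_c·H/(1+e₀)·log₁₀(σ'_f/σ'_0) = 0.21×5.6/(1+1.17)×log₁₀(113.07/48.5)
    = 0.54194 × 0.36761 = 0.1992 m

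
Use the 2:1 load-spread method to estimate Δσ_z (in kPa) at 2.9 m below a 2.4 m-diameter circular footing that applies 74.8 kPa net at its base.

By the 2:1 method the load spreads at 1 horizontal : 2 vertical, so at depth z the loaded area has grown by z in each plan dimension:
Δσ ≈ qD²/(D+z)² = 74.8×2.4²/(2.4+2.9)² = 15.338 kPa

Δσ_z ≈ 15.3 kPa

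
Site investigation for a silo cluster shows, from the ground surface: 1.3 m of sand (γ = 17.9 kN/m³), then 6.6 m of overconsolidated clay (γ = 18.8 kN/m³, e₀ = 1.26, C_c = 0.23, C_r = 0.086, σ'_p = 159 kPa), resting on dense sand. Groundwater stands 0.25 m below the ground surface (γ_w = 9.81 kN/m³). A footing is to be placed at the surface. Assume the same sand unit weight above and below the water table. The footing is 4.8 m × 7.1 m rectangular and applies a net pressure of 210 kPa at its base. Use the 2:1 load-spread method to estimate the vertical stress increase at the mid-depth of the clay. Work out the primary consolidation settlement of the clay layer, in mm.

S_c ≈ 101 mm

Mid-depth of clay below the ground surface: z = 1.3 + 6.6/2 = 4.6 m.
Total vertical stress at mid-clay: σ_v = 17.9×1.3 + 18.8×3.3 = 85.31 kPa.
Pore pressure: u = 9.81×(4.6 − 0.25) = 42.673 kPa.
Initial effective stress: σ'_0 = σ_v − u = 85.31 − 42.673 = 42.637 kPa.
Stress increase at mid-clay by the 2:1 spreading method:
Δσ = qBL/((B+z)(L+z)) = 210×4.8×7.1/((4.8+4.6)(7.1+4.6)) = 65.074 kPa
Final effective stress: σ'_f = 42.637 + 65.074 = 107.71 kPa.
σ'_f = 107.71 ≤ σ'_p = 159 kPa, so the clay remains overconsolidated and only the recompression index applies:
S_c = C_r·H/(1+e₀)·log₁₀(σ'_f/σ'_0) = 0.086×6.6/2.26×log₁₀(107.71/42.637)
    = 0.25115 × 0.40247 = 0.1011 m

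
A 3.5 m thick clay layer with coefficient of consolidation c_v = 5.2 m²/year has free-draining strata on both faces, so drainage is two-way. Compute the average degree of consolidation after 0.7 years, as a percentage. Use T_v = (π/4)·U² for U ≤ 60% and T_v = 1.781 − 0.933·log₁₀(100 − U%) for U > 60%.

U ≈ 95.7 %

Drainage path length: H_d = H/2 = 1.75 m (double drainage).
T_v = c_v·t/H_d² = 5.2×0.7/1.75² = 1.1886.
T_v = 1.1886 corresponds to the U > 60% branch:
U = 1 − 10^((1.781 − T_v)/0.933)/100 = 0.9569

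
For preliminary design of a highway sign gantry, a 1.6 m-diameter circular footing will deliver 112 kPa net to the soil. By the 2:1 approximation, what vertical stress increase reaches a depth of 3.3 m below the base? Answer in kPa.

By the 2:1 method the load spreads at 1 horizontal : 2 vertical, so at depth z the loaded area has grown by z in each plan dimension:
Δσ ≈ qD²/(D+z)² = 112×1.6²/(1.6+3.3)² = 11.942 kPa

Δσ_z ≈ 11.9 kPa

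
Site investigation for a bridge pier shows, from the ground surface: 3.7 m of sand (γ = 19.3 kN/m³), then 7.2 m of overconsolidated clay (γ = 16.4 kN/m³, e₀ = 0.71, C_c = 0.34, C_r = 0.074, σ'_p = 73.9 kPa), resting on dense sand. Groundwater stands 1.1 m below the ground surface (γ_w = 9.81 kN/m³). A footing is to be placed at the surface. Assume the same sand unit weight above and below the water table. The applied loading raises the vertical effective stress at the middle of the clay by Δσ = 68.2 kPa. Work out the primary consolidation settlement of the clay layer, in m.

Mid-depth of clay below the ground surface: z = 3.7 + 7.2/2 = 7.3 m.
Total vertical stress at mid-clay: σ_v = 19.3×3.7 + 16.4×3.6 = 130.45 kPa.
Pore pressure: u = 9.81×(7.3 − 1.1) = 60.822 kPa.
Initial effective stress: σ'_0 = σ_v − u = 130.45 − 60.822 = 69.628 kPa.
Final effective stress: σ'_f = 69.628 + 68.2 = 137.83 kPa.
σ'_f = 137.83 > σ'_p = 73.9 kPa, so the stress path crosses the preconsolidation pressure — recompression up to σ'_p, then virgin compression beyond:
S_c = H/(1+e₀)·[C_r·log₁₀(σ'_p/σ'_0) + C_c·log₁₀(σ'_f/σ'_p)]
    = 7.2/1.71 × [0.074×log₁₀(73.9/69.628) + 0.34×log₁₀(137.83/73.9)]
    = 4.2105 × [0.0019137 + 0.092038] = 0.3956 m

S_c ≈ 0.396 m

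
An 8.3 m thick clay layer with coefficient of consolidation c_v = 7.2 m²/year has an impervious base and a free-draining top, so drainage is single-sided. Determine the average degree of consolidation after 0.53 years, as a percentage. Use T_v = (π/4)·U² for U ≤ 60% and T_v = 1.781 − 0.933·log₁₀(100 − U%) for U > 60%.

U ≈ 26.6 %

Drainage path length: H_d = H = 8.3 m (single drainage).
T_v = c_v·t/H_d² = 7.2×0.53/8.3² = 0.055393.
T_v = 0.055393 corresponds to the U ≤ 60% branch:
U = √(4T_v/π) = 0.2656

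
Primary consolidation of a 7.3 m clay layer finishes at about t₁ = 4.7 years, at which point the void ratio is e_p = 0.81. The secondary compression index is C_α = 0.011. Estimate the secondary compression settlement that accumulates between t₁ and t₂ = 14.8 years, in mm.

S_s ≈ 22.1 mm

Secondary compression: S_s = C_α·H/(1+e_p)·log₁₀(t₂/t₁)
S_s = 0.011×7.3/(1+0.81)×log₁₀(14.8/4.7)
    = 0.04436 × 0.4982 = 0.0221 m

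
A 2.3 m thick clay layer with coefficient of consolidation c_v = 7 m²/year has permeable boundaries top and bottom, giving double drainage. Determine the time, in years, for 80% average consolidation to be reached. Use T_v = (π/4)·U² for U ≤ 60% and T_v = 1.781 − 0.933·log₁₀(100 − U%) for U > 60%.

t ≈ 0.107 years

Drainage path length: H_d = H/2 = 1.15 m (double drainage).
U > 60%: T_v = 1.781 − 0.933·log₁₀(100 − 80) = 0.56714.
t = T_v·H_d²/c_v = 0.56714×1.15²/7 = 0.1071 years.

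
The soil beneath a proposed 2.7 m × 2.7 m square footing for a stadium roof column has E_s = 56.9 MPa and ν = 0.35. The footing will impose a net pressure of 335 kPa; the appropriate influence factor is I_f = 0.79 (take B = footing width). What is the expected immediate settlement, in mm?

S_e ≈ 11 mm

Immediate (elastic) settlement: S_e = q·B·(1−ν²)/E_s · I_f.
E_s = 56.9 MPa = 56900 kPa.
S_e = 335 × 2.7 × (1 − 0.35²) / 56900 × 0.79
    = 335 × 2.7 × 0.8775 / 56900 × 0.79
    = 0.01102 m = 11.02 mm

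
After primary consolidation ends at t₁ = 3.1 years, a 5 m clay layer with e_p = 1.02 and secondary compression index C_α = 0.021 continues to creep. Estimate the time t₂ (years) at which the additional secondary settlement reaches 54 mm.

S_s = C_α·H/(1+e_p)·log₁₀(t₂/t₁) ⇒ log₁₀(t₂/t₁) = S_s·(1+e_p)/(C_α·H).
log₁₀(t₂/t₁) = 0.054 × (1+1.02) / (0.021×5) = 1.039
t₂ = t₁ × 10^1.039 = 3.1 × 10.94 = 33.9 years

t₂ ≈ 33.9 years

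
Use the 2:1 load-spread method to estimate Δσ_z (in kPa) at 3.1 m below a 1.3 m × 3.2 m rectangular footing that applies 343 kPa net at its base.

By the 2:1 method the load spreads at 1 horizontal : 2 vertical, so at depth z the loaded area has grown by z in each plan dimension:
Δσ = qBL/((B+z)(L+z)) = 343×1.3×3.2/((1.3+3.1)(3.2+3.1)) = 51.475 kPa

Δσ_z ≈ 51.5 kPa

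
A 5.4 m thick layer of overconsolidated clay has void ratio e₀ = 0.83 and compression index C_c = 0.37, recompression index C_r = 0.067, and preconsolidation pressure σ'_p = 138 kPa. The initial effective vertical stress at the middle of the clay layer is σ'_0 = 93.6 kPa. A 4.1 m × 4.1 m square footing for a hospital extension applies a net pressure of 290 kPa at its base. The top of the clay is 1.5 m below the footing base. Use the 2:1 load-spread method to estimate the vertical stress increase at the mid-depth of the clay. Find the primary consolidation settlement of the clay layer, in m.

Mid-depth of clay below the footing base: z = 1.5 + 5.4/2 = 4.2 m.
Stress increase at mid-clay by the 2:1 spreading method:
Δσ = qBL/((B+z)(L+z)) = 290×4.1×4.1/((4.1+4.2)(4.1+4.2)) = 70.764 kPa
Final effective stress: σ'_f = 93.6 + 70.764 = 164.36 kPa.
σ'_f = 164.36 > σ'_p = 138 kPa, so the stress path crosses the preconsolidation pressure — recompression up to σ'_p, then virgin compression beyond:
S_c = H/(1+e₀)·[C_r·log₁₀(σ'_p/σ'_0) + C_c·log₁₀(σ'_f/σ'_p)]
    = 5.4/1.83 × [0.067×log₁₀(138/93.6) + 0.37×log₁₀(164.36/138)]
    = 2.9508 × [0.011296 + 0.028089] = 0.1162 m

S_c ≈ 0.116 m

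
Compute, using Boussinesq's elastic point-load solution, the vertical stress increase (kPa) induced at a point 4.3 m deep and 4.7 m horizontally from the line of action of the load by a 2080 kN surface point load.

Δσ_z ≈ 7.53 kPa

Boussinesq vertical stress below a point load on an elastic half-space:
Δσ_z = 3P/(2πz²) · [1 + (r/z)²]^(−5/2)
r/z = 4.7/4.3 = 1.093; [1+(r/z)²]^(−5/2) = 0.14014.
Δσ_z = 3×2080/(2π×4.3²) × 0.14014 = 53.712 × 0.14014 = 7.527 kPa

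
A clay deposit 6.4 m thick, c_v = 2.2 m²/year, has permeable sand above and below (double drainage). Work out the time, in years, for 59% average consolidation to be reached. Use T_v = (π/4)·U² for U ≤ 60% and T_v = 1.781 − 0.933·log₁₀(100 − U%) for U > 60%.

t ≈ 1.27 years

Drainage path length: H_d = H/2 = 3.2 m (double drainage).
U ≤ 60%: T_v = (π/4)·U² = (π/4)×0.59² = 0.2734.
t = T_v·H_d²/c_v = 0.2734×3.2²/2.2 = 1.273 years.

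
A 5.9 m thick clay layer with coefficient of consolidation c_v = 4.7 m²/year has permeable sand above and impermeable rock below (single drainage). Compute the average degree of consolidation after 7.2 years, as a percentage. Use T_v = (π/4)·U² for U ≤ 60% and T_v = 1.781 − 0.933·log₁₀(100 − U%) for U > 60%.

Drainage path length: H_d = H = 5.9 m (single drainage).
T_v = c_v·t/H_d² = 4.7×7.2/5.9² = 0.97213.
T_v = 0.97213 corresponds to the U > 60% branch:
U = 1 − 10^((1.781 − T_v)/0.933)/100 = 0.9264

U ≈ 92.6 %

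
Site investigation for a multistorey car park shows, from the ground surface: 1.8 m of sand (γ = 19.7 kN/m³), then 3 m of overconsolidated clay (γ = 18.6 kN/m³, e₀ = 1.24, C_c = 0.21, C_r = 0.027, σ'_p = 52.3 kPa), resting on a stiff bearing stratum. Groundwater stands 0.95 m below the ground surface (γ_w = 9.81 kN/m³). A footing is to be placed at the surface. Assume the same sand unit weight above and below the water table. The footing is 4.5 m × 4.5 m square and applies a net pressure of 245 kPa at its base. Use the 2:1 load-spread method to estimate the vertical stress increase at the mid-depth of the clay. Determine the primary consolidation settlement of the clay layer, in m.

S_c ≈ 0.107 m

Mid-depth of clay below the ground surface: z = 1.8 + 3/2 = 3.3 m.
Total vertical stress at mid-clay: σ_v = 19.7×1.8 + 18.6×1.5 = 63.36 kPa.
Pore pressure: u = 9.81×(3.3 − 0.95) = 23.054 kPa.
Initial effective stress: σ'_0 = σ_v − u = 63.36 − 23.054 = 40.306 kPa.
Stress increase at mid-clay by the 2:1 spreading method:
Δσ = qBL/((B+z)(L+z)) = 245×4.5×4.5/((4.5+3.3)(4.5+3.3)) = 81.546 kPa
Final effective stress: σ'_f = 40.306 + 81.546 = 121.85 kPa.
σ'_f = 121.85 > σ'_p = 52.3 kPa, so the stress path crosses the preconsolidation pressure — recompression up to σ'_p, then virgin compression beyond:
S_c = H/(1+e₀)·[C_r·log₁₀(σ'_p/σ'_0) + C_c·log₁₀(σ'_f/σ'_p)]
    = 3/2.24 × [0.027×log₁₀(52.3/40.306) + 0.21×log₁₀(121.85/52.3)]
    = 1.3393 × [0.0030546 + 0.077138] = 0.1074 m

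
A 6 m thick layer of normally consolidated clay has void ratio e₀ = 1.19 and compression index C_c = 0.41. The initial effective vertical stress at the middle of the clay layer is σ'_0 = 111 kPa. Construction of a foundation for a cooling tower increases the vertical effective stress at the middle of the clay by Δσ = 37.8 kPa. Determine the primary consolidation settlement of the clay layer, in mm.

S_c ≈ 143 mm

Final effective stress: σ'_f = σ'_0 + Δσ = 111 + 37.8 = 148.8 kPa.
Normally consolidated clay, so the full stress increment lies on the virgin compression line:
S_c = C_c·H/(1+e₀)·log₁₀(σ'_f/σ'_0) = 0.41×6/(1+1.19)×log₁₀(148.8/111)
    = 1.1233 × 0.12728 = 0.143 m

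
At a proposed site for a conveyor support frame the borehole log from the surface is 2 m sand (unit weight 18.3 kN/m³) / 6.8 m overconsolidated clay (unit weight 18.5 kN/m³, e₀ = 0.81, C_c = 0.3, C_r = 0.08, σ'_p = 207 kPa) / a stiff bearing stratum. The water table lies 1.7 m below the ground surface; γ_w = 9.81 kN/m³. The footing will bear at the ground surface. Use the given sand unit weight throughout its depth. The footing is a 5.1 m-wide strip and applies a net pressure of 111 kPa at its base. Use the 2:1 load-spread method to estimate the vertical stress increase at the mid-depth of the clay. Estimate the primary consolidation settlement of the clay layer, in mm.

S_c ≈ 80.5 mm

Mid-depth of clay below the ground surface: z = 2 + 6.8/2 = 5.4 m.
Total vertical stress at mid-clay: σ_v = 18.3×2 + 18.5×3.4 = 99.5 kPa.
Pore pressure: u = 9.81×(5.4 − 1.7) = 36.297 kPa.
Initial effective stress: σ'_0 = σ_v − u = 99.5 − 36.297 = 63.203 kPa.
Stress increase at mid-clay by the 2:1 spreading method:
Δσ = qB/(B+z) = 111×5.1/(5.1+5.4) = 53.914 kPa
Final effective stress: σ'_f = 63.203 + 53.914 = 117.12 kPa.
σ'_f = 117.12 ≤ σ'_p = 207 kPa, so the clay remains overconsolidated and only the recompression index applies:
S_c = C_r·H/(1+e₀)·log₁₀(σ'_f/σ'_0) = 0.08×6.8/1.81×log₁₀(117.12/63.203)
    = 0.30055 × 0.26789 = 0.08051 m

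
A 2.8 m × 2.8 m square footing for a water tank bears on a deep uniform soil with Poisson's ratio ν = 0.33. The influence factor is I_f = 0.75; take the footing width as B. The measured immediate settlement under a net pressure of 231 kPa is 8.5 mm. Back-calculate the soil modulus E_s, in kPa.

S_e = q·B·(1−ν²)/E_s · I_f  ⇒  E_s = q·B·(1−ν²)·I_f / S_e.
E_s = 231 × 2.8 × 0.8911 × 0.75 / 0.0085 = 50860 kPa

E_s ≈ 50900 kPa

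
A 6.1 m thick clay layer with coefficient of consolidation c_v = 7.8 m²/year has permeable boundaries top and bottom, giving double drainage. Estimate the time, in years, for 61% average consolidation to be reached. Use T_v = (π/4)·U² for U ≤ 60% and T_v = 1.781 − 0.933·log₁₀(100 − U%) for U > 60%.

t ≈ 0.354 years

Drainage path length: H_d = H/2 = 3.05 m (double drainage).
U > 60%: T_v = 1.781 − 0.933·log₁₀(100 − 61) = 0.29654.
t = T_v·H_d²/c_v = 0.29654×3.05²/7.8 = 0.3537 years.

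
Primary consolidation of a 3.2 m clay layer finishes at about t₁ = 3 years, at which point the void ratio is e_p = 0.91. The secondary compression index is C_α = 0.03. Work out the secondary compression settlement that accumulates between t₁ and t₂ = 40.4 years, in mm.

S_s ≈ 56.8 mm

Secondary compression: S_s = C_α·H/(1+e_p)·log₁₀(t₂/t₁)
S_s = 0.03×3.2/(1+0.91)×log₁₀(40.4/3)
    = 0.05026 × 1.129 = 0.05676 m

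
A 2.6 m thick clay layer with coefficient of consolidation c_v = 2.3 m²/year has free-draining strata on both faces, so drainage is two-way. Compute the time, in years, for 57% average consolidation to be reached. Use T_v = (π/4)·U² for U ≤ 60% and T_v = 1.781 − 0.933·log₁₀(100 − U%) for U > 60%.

t ≈ 0.188 years

Drainage path length: H_d = H/2 = 1.3 m (double drainage).
U ≤ 60%: T_v = (π/4)·U² = (π/4)×0.57² = 0.25518.
t = T_v·H_d²/c_v = 0.25518×1.3²/2.3 = 0.1875 years.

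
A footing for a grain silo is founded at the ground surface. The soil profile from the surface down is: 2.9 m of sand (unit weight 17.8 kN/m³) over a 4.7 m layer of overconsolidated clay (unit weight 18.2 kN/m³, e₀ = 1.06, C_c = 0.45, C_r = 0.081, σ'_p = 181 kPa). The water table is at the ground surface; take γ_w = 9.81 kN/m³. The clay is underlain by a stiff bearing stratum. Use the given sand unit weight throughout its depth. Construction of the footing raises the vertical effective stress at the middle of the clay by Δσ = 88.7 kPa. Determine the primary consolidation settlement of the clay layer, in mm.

Mid-depth of clay below the ground surface: z = 2.9 + 4.7/2 = 5.25 m.
Total vertical stress at mid-clay: σ_v = 17.8×2.9 + 18.2×2.35 = 94.39 kPa.
Pore pressure: u = 9.81×(5.25 − 0) = 51.503 kPa.
Initial effective stress: σ'_0 = σ_v − u = 94.39 − 51.503 = 42.887 kPa.
Final effective stress: σ'_f = 42.887 + 88.7 = 131.59 kPa.
σ'_f = 131.59 ≤ σ'_p = 181 kPa, so the clay remains overconsolidated and only the recompression index applies:
S_c = C_r·H/(1+e₀)·log₁₀(σ'_f/σ'_0) = 0.081×4.7/2.06×log₁₀(131.59/42.887)
    = 0.18481 × 0.4869 = 0.08998 m

S_c ≈ 90 mm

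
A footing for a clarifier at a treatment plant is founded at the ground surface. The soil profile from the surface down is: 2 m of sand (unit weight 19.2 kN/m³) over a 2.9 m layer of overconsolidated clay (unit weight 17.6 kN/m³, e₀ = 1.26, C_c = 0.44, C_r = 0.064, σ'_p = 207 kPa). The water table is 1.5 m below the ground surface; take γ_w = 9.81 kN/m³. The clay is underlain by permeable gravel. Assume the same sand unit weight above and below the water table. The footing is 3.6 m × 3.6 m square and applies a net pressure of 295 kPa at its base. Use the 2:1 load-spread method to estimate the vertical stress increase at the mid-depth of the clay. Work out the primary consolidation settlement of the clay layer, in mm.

S_c ≈ 35.7 mm

Mid-depth of clay below the ground surface: z = 2 + 2.9/2 = 3.45 m.
Total vertical stress at mid-clay: σ_v = 19.2×2 + 17.6×1.45 = 63.92 kPa.
Pore pressure: u = 9.81×(3.45 − 1.5) = 19.13 kPa.
Initial effective stress: σ'_0 = σ_v − u = 63.92 − 19.13 = 44.79 kPa.
Stress increase at mid-clay by the 2:1 spreading method:
Δσ = qBL/((B+z)(L+z)) = 295×3.6×3.6/((3.6+3.45)(3.6+3.45)) = 76.922 kPa
Final effective stress: σ'_f = 44.79 + 76.922 = 121.71 kPa.
σ'_f = 121.71 ≤ σ'_p = 207 kPa, so the clay remains overconsolidated and only the recompression index applies:
S_c = C_r·H/(1+e₀)·log₁₀(σ'_f/σ'_0) = 0.064×2.9/2.26×log₁₀(121.71/44.79)
    = 0.082125 × 0.43415 = 0.03565 m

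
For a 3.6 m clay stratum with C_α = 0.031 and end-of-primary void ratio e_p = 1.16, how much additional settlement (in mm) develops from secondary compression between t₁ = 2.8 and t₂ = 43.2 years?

Secondary compression: S_s = C_α·H/(1+e_p)·log₁₀(t₂/t₁)
S_s = 0.031×3.6/(1+1.16)×log₁₀(43.2/2.8)
    = 0.05167 × 1.188 = 0.0614 m

S_s ≈ 61.4 mm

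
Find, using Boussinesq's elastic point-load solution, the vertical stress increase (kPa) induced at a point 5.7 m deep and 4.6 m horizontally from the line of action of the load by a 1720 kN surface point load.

Boussinesq vertical stress below a point load on an elastic half-space:
Δσ_z = 3P/(2πz²) · [1 + (r/z)²]^(−5/2)
r/z = 4.6/5.7 = 0.80702; [1+(r/z)²]^(−5/2) = 0.2854.
Δσ_z = 3×1720/(2π×5.7²) × 0.2854 = 25.277 × 0.2854 = 7.214 kPa

Δσ_z ≈ 7.21 kPa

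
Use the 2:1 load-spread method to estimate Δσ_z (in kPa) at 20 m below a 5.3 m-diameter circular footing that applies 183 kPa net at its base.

By the 2:1 method the load spreads at 1 horizontal : 2 vertical, so at depth z the loaded area has grown by z in each plan dimension:
Δσ ≈ qD²/(D+z)² = 183×5.3²/(5.3+20)² = 8.0309 kPa

Δσ_z ≈ 8.03 kPa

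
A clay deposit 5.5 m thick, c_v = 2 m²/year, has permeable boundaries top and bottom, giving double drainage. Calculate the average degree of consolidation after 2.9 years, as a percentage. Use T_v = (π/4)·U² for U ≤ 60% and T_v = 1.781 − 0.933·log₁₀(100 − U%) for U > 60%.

Drainage path length: H_d = H/2 = 2.75 m (double drainage).
T_v = c_v·t/H_d² = 2×2.9/2.75² = 0.76694.
T_v = 0.76694 corresponds to the U > 60% branch:
U = 1 − 10^((1.781 − T_v)/0.933)/100 = 0.8779

U ≈ 87.8 %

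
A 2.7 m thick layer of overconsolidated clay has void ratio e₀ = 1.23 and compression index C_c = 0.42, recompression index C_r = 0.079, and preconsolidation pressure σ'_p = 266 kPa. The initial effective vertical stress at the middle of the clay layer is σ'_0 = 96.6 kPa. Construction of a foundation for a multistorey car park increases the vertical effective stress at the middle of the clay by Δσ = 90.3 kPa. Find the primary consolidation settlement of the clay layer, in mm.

S_c ≈ 27.4 mm

Final effective stress: σ'_f = 96.6 + 90.3 = 186.9 kPa.
σ'_f = 186.9 ≤ σ'_p = 266 kPa, so the clay remains overconsolidated and only the recompression index applies:
S_c = C_r·H/(1+e₀)·log₁₀(σ'_f/σ'_0) = 0.079×2.7/2.23×log₁₀(186.9/96.6)
    = 0.095653 × 0.28663 = 0.02742 m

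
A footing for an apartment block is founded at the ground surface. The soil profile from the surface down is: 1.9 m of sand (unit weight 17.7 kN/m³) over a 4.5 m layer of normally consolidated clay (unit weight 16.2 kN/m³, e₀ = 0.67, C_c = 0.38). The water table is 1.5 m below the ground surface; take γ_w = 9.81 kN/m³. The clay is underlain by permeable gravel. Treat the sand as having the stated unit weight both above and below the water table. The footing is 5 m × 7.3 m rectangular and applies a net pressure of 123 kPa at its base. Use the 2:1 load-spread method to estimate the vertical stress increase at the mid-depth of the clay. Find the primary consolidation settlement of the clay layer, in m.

Mid-depth of clay below the ground surface: z = 1.9 + 4.5/2 = 4.15 m.
Total vertical stress at mid-clay: σ_v = 17.7×1.9 + 16.2×2.25 = 70.08 kPa.
Pore pressure: u = 9.81×(4.15 − 1.5) = 25.997 kPa.
Initial effective stress: σ'_0 = σ_v − u = 70.08 − 25.997 = 44.083 kPa.
Stress increase at mid-clay by the 2:1 spreading method:
Δσ = qBL/((B+z)(L+z)) = 123×5×7.3/((5+4.15)(7.3+4.15)) = 42.852 kPa
Final effective stress: σ'_f = σ'_0 + Δσ = 44.083 + 42.852 = 86.935 kPa.
Normally consolidated clay, so the full stress increment lies on the virgin compression line:
S_c = C_c·H/(1+e₀)·log₁₀(σ'_f/σ'_0) = 0.38×4.5/(1+0.67)×log₁₀(86.935/44.083)
    = 1.024 × 0.29492 = 0.302 m

S_c ≈ 0.302 m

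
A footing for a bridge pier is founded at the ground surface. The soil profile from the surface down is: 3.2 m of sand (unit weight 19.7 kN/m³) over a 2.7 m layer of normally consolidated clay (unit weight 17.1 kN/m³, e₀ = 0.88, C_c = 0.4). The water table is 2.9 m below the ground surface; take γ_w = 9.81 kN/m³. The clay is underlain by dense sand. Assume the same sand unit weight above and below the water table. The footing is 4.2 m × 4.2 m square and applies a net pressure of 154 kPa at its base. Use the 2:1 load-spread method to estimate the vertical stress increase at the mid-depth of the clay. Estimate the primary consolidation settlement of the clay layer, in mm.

Mid-depth of clay below the ground surface: z = 3.2 + 2.7/2 = 4.55 m.
Total vertical stress at mid-clay: σ_v = 19.7×3.2 + 17.1×1.35 = 86.125 kPa.
Pore pressure: u = 9.81×(4.55 − 2.9) = 16.186 kPa.
Initial effective stress: σ'_0 = σ_v − u = 86.125 − 16.186 = 69.939 kPa.
Stress increase at mid-clay by the 2:1 spreading method:
Δσ = qBL/((B+z)(L+z)) = 154×4.2×4.2/((4.2+4.55)(4.2+4.55)) = 35.482 kPa
Final effective stress: σ'_f = σ'_0 + Δσ = 69.939 + 35.482 = 105.42 kPa.
Normally consolidated clay, so the full stress increment lies on the virgin compression line:
S_c = C_c·H/(1+e₀)·log₁₀(σ'_f/σ'_0) = 0.4×2.7/(1+0.88)×log₁₀(105.42/69.939)
    = 0.57447 × 0.1782 = 0.1024 m

S_c ≈ 102 mm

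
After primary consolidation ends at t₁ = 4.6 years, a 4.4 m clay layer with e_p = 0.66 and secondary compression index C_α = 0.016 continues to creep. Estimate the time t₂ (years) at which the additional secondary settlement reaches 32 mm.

S_s = C_α·H/(1+e_p)·log₁₀(t₂/t₁) ⇒ log₁₀(t₂/t₁) = S_s·(1+e_p)/(C_α·H).
log₁₀(t₂/t₁) = 0.032 × (1+0.66) / (0.016×4.4) = 0.7545
t₂ = t₁ × 10^0.7545 = 4.6 × 5.683 = 26.14 years

t₂ ≈ 26.1 years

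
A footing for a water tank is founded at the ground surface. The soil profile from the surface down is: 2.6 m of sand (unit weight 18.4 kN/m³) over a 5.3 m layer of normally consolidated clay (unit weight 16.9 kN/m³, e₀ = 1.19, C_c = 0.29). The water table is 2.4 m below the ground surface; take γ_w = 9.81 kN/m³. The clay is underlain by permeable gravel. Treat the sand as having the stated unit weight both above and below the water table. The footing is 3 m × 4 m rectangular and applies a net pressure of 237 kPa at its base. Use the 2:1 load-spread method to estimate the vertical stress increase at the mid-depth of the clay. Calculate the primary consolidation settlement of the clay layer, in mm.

S_c ≈ 139 mm

Mid-depth of clay below the ground surface: z = 2.6 + 5.3/2 = 5.25 m.
Total vertical stress at mid-clay: σ_v = 18.4×2.6 + 16.9×2.65 = 92.625 kPa.
Pore pressure: u = 9.81×(5.25 − 2.4) = 27.959 kPa.
Initial effective stress: σ'_0 = σ_v − u = 92.625 − 27.959 = 64.666 kPa.
Stress increase at mid-clay by the 2:1 spreading method:
Δσ = qBL/((B+z)(L+z)) = 237×3×4/((3+5.25)(4+5.25)) = 37.268 kPa
Final effective stress: σ'_f = σ'_0 + Δσ = 64.666 + 37.268 = 101.93 kPa.
Normally consolidated clay, so the full stress increment lies on the virgin compression line:
S_c = C_c·H/(1+e₀)·log₁₀(σ'_f/σ'_0) = 0.29×5.3/(1+1.19)×log₁₀(101.93/64.666)
    = 0.70183 × 0.19763 = 0.1387 m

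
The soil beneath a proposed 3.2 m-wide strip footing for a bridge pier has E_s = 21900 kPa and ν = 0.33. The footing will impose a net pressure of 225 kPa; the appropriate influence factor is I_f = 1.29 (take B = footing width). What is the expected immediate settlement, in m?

S_e ≈ 0.0378 m

Immediate (elastic) settlement: S_e = q·B·(1−ν²)/E_s · I_f.
S_e = 225 × 3.2 × (1 − 0.33²) / 21900 × 1.29
    = 225 × 3.2 × 0.8911 / 21900 × 1.29
    = 0.03779 m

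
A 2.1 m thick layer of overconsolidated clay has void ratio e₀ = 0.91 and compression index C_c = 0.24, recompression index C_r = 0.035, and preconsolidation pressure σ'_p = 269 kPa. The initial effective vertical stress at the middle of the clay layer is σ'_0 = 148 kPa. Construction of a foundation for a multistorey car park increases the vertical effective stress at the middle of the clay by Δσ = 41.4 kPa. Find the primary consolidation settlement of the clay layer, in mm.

Final effective stress: σ'_f = 148 + 41.4 = 189.4 kPa.
σ'_f = 189.4 ≤ σ'_p = 269 kPa, so the clay remains overconsolidated and only the recompression index applies:
S_c = C_r·H/(1+e₀)·log₁₀(σ'_f/σ'_0) = 0.035×2.1/1.91×log₁₀(189.4/148)
    = 0.038483 × 0.10712 = 0.004122 m

S_c ≈ 4.12 mm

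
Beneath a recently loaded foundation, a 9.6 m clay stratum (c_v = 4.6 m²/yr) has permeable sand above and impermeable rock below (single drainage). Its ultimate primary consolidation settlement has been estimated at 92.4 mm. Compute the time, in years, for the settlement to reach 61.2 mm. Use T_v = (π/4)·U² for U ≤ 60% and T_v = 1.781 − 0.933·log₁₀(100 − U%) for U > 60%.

Drainage path length: H_d = H = 9.6 m (single drainage).
U = S(t)/S_ult = 61.2/92.4 = 0.6623.
U > 60%: T_v = 1.781 − 0.933·log₁₀(100 − 66.234) = 0.35493.
t = T_v·H_d²/c_v = 0.35493×9.6²/4.6 = 7.111 years.

t ≈ 7.11 years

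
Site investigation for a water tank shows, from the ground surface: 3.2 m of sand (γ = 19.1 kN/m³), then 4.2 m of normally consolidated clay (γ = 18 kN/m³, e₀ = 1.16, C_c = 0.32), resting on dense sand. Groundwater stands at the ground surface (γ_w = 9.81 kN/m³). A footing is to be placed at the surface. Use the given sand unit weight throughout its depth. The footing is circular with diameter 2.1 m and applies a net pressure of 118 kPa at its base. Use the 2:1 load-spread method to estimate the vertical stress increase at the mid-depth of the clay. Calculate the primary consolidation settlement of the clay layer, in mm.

Mid-depth of clay below the ground surface: z = 3.2 + 4.2/2 = 5.3 m.
Total vertical stress at mid-clay: σ_v = 19.1×3.2 + 18×2.1 = 98.92 kPa.
Pore pressure: u = 9.81×(5.3 − 0) = 51.993 kPa.
Initial effective stress: σ'_0 = σ_v − u = 98.92 − 51.993 = 46.927 kPa.
Stress increase at mid-clay by the 2:1 spreading method:
Δσ ≈ qD²/(D+z)² = 118×2.1²/(2.1+5.3)² = 9.5029 kPa
Final effective stress: σ'_f = σ'_0 + Δσ = 46.927 + 9.5029 = 56.43 kPa.
Normally consolidated clay, so the full stress increment lies on the virgin compression line:
S_c = C_c·H/(1+e₀)·log₁₀(σ'_f/σ'_0) = 0.32×4.2/(1+1.16)×log₁₀(56.43/46.927)
    = 0.62222 × 0.080087 = 0.04983 m

S_c ≈ 49.8 mm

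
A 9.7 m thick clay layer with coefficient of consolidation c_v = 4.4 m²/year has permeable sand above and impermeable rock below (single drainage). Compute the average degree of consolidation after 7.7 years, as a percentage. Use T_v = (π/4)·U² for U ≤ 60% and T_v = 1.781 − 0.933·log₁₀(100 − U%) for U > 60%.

U ≈ 66.7 %

Drainage path length: H_d = H = 9.7 m (single drainage).
T_v = c_v·t/H_d² = 4.4×7.7/9.7² = 0.36008.
T_v = 0.36008 corresponds to the U > 60% branch:
U = 1 − 10^((1.781 − T_v)/0.933)/100 = 0.6666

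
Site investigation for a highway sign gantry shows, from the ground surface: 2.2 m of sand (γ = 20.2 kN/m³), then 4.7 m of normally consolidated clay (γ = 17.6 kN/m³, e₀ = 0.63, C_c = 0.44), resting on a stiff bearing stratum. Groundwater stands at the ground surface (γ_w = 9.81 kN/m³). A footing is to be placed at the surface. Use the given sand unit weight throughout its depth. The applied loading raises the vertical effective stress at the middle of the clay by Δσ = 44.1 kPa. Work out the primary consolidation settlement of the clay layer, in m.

S_c ≈ 0.401 m

Mid-depth of clay below the ground surface: z = 2.2 + 4.7/2 = 4.55 m.
Total vertical stress at mid-clay: σ_v = 20.2×2.2 + 17.6×2.35 = 85.8 kPa.
Pore pressure: u = 9.81×(4.55 − 0) = 44.636 kPa.
Initial effective stress: σ'_0 = σ_v − u = 85.8 − 44.636 = 41.164 kPa.
Final effective stress: σ'_f = σ'_0 + Δσ = 41.164 + 44.1 = 85.264 kPa.
Normally consolidated clay, so the full stress increment lies on the virgin compression line:
S_c = C_c·H/(1+e₀)·log₁₀(σ'_f/σ'_0) = 0.44×4.7/(1+0.63)×log₁₀(85.264/41.164)
    = 1.2687 × 0.31625 = 0.4012 m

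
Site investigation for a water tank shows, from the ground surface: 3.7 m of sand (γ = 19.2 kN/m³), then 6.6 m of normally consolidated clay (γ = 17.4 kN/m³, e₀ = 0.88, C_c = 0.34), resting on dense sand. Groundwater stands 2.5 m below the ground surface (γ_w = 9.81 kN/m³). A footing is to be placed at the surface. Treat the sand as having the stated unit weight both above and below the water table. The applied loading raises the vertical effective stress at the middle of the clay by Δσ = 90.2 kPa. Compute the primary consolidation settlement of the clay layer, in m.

Mid-depth of clay below the ground surface: z = 3.7 + 6.6/2 = 7 m.
Total vertical stress at mid-clay: σ_v = 19.2×3.7 + 17.4×3.3 = 128.46 kPa.
Pore pressure: u = 9.81×(7 − 2.5) = 44.145 kPa.
Initial effective stress: σ'_0 = σ_v − u = 128.46 − 44.145 = 84.315 kPa.
Final effective stress: σ'_f = σ'_0 + Δσ = 84.315 + 90.2 = 174.51 kPa.
Normally consolidated clay, so the full stress increment lies on the virgin compression line:
S_c = C_c·H/(1+e₀)·log₁₀(σ'_f/σ'_0) = 0.34×6.6/(1+0.88)×log₁₀(174.51/84.315)
    = 1.1936 × 0.31592 = 0.3771 m

S_c ≈ 0.377 m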